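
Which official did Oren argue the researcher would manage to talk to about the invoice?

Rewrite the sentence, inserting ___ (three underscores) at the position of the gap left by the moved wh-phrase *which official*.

Underlying clause: Oren did argue the researcher would manage to talk to which official about the invoice.
'which official' functions as the object of the preposition 'to'. The gap is right after 'to'.

Which official did Oren argue the researcher would manage to talk to ___ about the invoice?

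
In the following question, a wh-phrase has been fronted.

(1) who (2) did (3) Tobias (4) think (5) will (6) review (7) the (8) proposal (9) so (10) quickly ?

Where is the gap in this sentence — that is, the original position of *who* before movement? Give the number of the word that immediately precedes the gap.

Underlying clause: Tobias did think who will review the proposal so quickly.
'who' is the subject of the clause embedded under 'think'. It moves to the left edge, and the trace sits right after 'think':
Who did Tobias think ___ will review the proposal so quickly?
'think' is word 4.

4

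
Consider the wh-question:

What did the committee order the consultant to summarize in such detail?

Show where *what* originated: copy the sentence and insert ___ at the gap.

Pre-movement form: The committee did order the consultant to summarize what in such detail.
The filler 'what' is interpreted as the direct object of 'summarize'. The gap is right after 'summarize'.

What did the committee order the consultant to summarize ___ in such detail?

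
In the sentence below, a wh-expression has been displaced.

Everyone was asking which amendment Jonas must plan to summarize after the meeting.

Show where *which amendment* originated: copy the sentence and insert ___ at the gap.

Everyone was asking which amendment Jonas must plan to summarize ___ after the meeting.

In situ: Jonas must plan to summarize which amendment after the meeting.
'which amendment' functions as the direct object of 'summarize'. The gap is right after 'summarize'.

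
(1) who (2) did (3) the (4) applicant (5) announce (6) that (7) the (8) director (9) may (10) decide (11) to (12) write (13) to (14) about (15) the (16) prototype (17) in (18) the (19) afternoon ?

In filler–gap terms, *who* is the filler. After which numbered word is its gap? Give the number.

Underlying clause: The applicant did announce that the director may decide to write to who about the prototype in the afternoon.
'who' functions as the object of the preposition 'to'. Wh-movement fronts it, leaving a gap right after 'to':
Who did the applicant announce that the director may decide to write to ___ about the prototype in the afternoon?
'to' is word 13.

13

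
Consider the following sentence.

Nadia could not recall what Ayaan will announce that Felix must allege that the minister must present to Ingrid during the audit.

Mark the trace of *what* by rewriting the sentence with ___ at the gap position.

Before movement: Ayaan will announce that Felix must allege that the minister must present what to Ingrid during the audit.
'what' is the direct object of 'present'. The gap is right after 'present'.

Nadia could not recall what Ayaan will announce that Felix must allege that the minister must present ___ to Ingrid during the audit.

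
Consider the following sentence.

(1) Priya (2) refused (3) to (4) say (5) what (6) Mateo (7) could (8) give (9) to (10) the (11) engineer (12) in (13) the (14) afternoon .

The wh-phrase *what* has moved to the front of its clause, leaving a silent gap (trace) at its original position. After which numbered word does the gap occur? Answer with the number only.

8

Underlying clause: Mateo could give what to the engineer in the afternoon.
'what' is the direct object of 'give'. It moves to the left edge, and the trace sits right after 'give':
Priya refused to say what Mateo could give ___ to the engineer in the afternoon.
'give' is word 8.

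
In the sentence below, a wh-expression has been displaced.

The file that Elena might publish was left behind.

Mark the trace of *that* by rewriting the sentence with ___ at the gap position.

The file that Elena might publish ___ was left behind.

'that' is the direct object of 'publish'. The gap is right after 'publish'.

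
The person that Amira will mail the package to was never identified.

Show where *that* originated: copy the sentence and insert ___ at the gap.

'that' is the object of the preposition 'to' (recipient of 'mail'). The gap is right after 'to'.

The person that Amira will mail the package to ___ was never identified.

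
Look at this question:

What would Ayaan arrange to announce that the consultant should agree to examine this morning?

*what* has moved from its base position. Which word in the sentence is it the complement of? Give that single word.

examine

Underlying clause: Ayaan would arrange to announce that the consultant should agree to examine what this morning.
The filler 'what' is interpreted as the direct object of 'examine'. Wh-movement fronts it, leaving a gap right after 'examine':
What would Ayaan arrange to announce that the consultant should agree to examine ___ this morning?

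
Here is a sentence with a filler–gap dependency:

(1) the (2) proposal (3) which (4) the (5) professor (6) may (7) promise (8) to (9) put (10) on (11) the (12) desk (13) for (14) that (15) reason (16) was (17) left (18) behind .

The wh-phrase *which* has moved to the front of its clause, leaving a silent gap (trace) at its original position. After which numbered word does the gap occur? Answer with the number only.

'which' is the direct object of 'put'. It moves to the left edge, and the trace sits right after 'put':
The proposal which the professor may promise to put ___ on the desk for that reason was left behind.
'put' is word 9.

9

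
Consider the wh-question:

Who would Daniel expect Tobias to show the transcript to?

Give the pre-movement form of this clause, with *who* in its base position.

'who' functions as the object of the preposition 'to' (recipient of 'show'). It moves to the left edge, and the trace sits right after 'to':
Who would Daniel expect Tobias to show the transcript to ___?

Daniel would expect Tobias to show the transcript to who.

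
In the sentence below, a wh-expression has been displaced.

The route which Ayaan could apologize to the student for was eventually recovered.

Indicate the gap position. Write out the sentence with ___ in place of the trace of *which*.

The filler 'which' is interpreted as the object of the preposition 'for'. The gap is right after 'for'.

The route which Ayaan could apologize to the student for ___ was eventually recovered.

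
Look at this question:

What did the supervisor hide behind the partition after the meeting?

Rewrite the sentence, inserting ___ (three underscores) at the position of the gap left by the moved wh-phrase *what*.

What did the supervisor hide ___ behind the partition after the meeting?

In situ: The supervisor did hide what behind the partition after the meeting.
The filler 'what' is interpreted as the direct object of 'hide'. The gap is right after 'hide'.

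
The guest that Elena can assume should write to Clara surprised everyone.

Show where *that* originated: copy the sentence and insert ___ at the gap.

The guest that Elena can assume ___ should write to Clara surprised everyone.

The filler 'that' is interpreted as the subject of the clause embedded under 'assume'. The gap is right after 'assume'.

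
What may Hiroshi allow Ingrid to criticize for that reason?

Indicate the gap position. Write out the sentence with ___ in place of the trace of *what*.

Before movement: Hiroshi may allow Ingrid to criticize what for that reason.
'what' functions as the direct object of 'criticize'. The gap is right after 'criticize'.

What may Hiroshi allow Ingrid to criticize ___ for that reason?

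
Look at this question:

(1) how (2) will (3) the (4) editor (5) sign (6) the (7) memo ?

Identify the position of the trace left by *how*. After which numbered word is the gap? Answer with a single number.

Underlying clause: The editor will sign the memo how.
'how' is the manner adjunct. It moves to the left edge, and the trace sits right after 'memo':
How will the editor sign the memo ___?
'memo' is word 7.

7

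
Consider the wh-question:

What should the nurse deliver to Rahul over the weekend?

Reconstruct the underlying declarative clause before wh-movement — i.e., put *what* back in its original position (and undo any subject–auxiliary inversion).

'what' functions as the direct object of 'deliver'. Wh-movement fronts it, leaving a gap right after 'deliver':
What should the nurse deliver ___ to Rahul over the weekend?

The nurse should deliver what to Rahul over the weekend.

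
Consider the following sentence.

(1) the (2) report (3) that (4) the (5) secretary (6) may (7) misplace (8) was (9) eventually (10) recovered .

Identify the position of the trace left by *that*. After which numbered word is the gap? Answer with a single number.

The filler 'that' is interpreted as the direct object of 'misplace'. It moves to the left edge, and the trace sits right after 'misplace':
The report that the secretary may misplace ___ was eventually recovered.
'misplace' is word 7.

7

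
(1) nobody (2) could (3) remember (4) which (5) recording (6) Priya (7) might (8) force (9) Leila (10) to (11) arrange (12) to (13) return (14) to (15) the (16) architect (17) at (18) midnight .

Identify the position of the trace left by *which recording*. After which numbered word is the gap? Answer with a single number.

13

Underlying clause: Priya might force Leila to arrange to return which recording to the architect at midnight.
The filler 'which recording' is interpreted as the direct object of 'return'. It moves to the left edge, and the trace sits right after 'return':
Nobody could remember which recording Priya might force Leila to arrange to return ___ to the architect at midnight.
'return' is word 13.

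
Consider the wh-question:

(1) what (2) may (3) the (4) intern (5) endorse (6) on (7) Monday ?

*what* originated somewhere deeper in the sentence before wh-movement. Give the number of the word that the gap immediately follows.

Before movement: The intern may endorse what on Monday.
The filler 'what' is interpreted as the direct object of 'endorse'. Fronting leaves a gap immediately after 'endorse':
What may the intern endorse ___ on Monday?
'endorse' is word 5.

5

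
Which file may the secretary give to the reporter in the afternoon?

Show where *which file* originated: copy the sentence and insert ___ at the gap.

Pre-movement form: The secretary may give which file to the reporter in the afternoon.
'which file' is the direct object of 'give'. The gap is right after 'give'.

Which file may the secretary give ___ to the reporter in the afternoon?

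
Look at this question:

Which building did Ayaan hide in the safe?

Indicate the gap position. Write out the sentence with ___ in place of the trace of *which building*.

Pre-movement form: Ayaan did hide which building in the safe.
'which building' functions as the direct object of 'hide'. The gap is right after 'hide'.

Which building did Ayaan hide ___ in the safe?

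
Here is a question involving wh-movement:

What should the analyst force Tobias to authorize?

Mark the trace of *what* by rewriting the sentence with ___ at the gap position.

What should the analyst force Tobias to authorize ___?

In situ: The analyst should force Tobias to authorize what.
The filler 'what' is interpreted as the direct object of 'authorize'. The gap is right after 'authorize'.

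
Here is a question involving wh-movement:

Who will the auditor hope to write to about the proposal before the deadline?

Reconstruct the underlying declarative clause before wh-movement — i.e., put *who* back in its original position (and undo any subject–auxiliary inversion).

The auditor will hope to write to who about the proposal before the deadline.

'who' is the object of the preposition 'to'. Fronting leaves a gap immediately after 'to':
Who will the auditor hope to write to ___ about the proposal before the deadline?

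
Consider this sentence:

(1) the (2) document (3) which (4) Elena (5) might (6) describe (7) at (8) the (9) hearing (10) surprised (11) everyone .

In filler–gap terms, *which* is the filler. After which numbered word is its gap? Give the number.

The filler 'which' is interpreted as the direct object of 'describe'. Fronting leaves a gap immediately after 'describe':
The document which Elena might describe ___ at the hearing surprised everyone.
'describe' is word 6.

6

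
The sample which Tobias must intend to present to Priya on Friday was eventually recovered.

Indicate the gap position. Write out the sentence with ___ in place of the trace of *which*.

The filler 'which' is interpreted as the direct object of 'present'. The gap is right after 'present'.

The sample which Tobias must intend to present ___ to Priya on Friday was eventually recovered.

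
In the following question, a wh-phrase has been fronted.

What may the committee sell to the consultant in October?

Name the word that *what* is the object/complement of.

Pre-movement form: The committee may sell what to the consultant in October.
The filler 'what' is interpreted as the direct object of 'sell'. Wh-movement fronts it, leaving a gap right after 'sell':
What may the committee sell ___ to the consultant in October?

sell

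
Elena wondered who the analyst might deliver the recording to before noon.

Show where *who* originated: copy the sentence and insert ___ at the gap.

Underlying clause: The analyst might deliver the recording to who before noon.
'who' functions as the object of the preposition 'to' (recipient of 'deliver'). The gap is right after 'to'.

Elena wondered who the analyst might deliver the recording to ___ before noon.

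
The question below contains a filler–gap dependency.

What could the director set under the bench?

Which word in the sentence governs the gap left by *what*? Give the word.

Pre-movement form: The director could set what under the bench.
The filler 'what' is interpreted as the direct object of 'set'. Fronting leaves a gap immediately after 'set':
What could the director set ___ under the bench?

set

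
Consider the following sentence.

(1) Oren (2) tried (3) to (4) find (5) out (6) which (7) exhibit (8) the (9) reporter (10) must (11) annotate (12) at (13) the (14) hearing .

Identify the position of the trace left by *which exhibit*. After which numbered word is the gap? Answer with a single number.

11

Underlying clause: The reporter must annotate which exhibit at the hearing.
'which exhibit' functions as the direct object of 'annotate'. Fronting leaves a gap immediately after 'annotate':
Oren tried to find out which exhibit the reporter must annotate ___ at the hearing.
'annotate' is word 11.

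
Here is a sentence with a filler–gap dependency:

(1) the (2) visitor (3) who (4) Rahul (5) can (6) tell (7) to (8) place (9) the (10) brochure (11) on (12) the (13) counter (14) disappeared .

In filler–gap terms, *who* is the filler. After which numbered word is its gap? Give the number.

'who' is the direct object of 'tell'. Wh-movement fronts it, leaving a gap right after 'tell':
The visitor who Rahul can tell ___ to place the brochure on the counter disappeared.
'tell' is word 6.

6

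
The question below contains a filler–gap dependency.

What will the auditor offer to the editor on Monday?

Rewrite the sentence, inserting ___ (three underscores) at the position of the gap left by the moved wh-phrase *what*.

In situ: The auditor will offer what to the editor on Monday.
'what' functions as the direct object of 'offer'. The gap is right after 'offer'.

What will the auditor offer ___ to the editor on Monday?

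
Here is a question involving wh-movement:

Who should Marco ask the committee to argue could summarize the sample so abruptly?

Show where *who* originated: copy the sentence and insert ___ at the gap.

Who should Marco ask the committee to argue ___ could summarize the sample so abruptly?

Underlying clause: Marco should ask the committee to argue who could summarize the sample so abruptly.
'who' is the subject of the clause embedded under 'argue'. The gap is right after 'argue'.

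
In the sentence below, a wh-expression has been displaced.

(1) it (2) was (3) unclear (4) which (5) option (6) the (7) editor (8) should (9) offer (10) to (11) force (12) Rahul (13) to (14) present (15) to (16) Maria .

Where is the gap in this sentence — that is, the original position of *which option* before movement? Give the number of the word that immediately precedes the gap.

14

In situ: The editor should offer to force Rahul to present which option to Maria.
'which option' is the direct object of 'present'. Fronting leaves a gap immediately after 'present':
It was unclear which option the editor should offer to force Rahul to present ___ to Maria.
'present' is word 14.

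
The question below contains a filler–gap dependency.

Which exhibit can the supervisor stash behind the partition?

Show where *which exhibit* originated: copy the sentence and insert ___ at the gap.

Pre-movement form: The supervisor can stash which exhibit behind the partition.
'which exhibit' functions as the direct object of 'stash'. The gap is right after 'stash'.

Which exhibit can the supervisor stash ___ behind the partition?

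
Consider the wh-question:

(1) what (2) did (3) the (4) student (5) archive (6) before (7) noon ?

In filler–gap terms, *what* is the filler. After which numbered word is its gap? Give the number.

Pre-movement form: The student did archive what before noon.
'what' functions as the direct object of 'archive'. Fronting leaves a gap immediately after 'archive':
What did the student archive ___ before noon?
'archive' is word 5.

5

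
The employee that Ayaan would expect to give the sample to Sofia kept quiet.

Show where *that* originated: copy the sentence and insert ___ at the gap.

The filler 'that' is interpreted as the direct object of 'expect'. The gap is right after 'expect'.

The employee that Ayaan would expect ___ to give the sample to Sofia kept quiet.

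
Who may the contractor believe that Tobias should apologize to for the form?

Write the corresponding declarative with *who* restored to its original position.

'who' is the object of the preposition 'to'. Wh-movement fronts it, leaving a gap right after 'to':
Who may the contractor believe that Tobias should apologize to ___ for the form?

The contractor may believe that Tobias should apologize to who for the form.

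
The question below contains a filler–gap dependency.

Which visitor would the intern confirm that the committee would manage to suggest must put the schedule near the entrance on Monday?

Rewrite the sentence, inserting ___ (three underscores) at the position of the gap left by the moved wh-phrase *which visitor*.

Before movement: The intern would confirm that the committee would manage to suggest which visitor must put the schedule near the entrance on Monday.
The filler 'which visitor' is interpreted as the subject of the clause embedded under 'suggest'. The gap is right after 'suggest'.

Which visitor would the intern confirm that the committee would manage to suggest ___ must put the schedule near the entrance on Monday?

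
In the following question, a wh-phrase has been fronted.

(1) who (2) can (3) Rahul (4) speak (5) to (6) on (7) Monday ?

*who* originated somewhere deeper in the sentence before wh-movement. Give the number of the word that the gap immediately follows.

Pre-movement form: Rahul can speak to who on Monday.
The filler 'who' is interpreted as the object of the preposition 'to'. It moves to the left edge, and the trace sits right after 'to':
Who can Rahul speak to ___ on Monday?
'to' is word 5.

5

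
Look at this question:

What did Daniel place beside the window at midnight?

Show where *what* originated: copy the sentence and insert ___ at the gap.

Underlying clause: Daniel did place what beside the window at midnight.
The filler 'what' is interpreted as the direct object of 'place'. The gap is right after 'place'.

What did Daniel place ___ beside the window at midnight?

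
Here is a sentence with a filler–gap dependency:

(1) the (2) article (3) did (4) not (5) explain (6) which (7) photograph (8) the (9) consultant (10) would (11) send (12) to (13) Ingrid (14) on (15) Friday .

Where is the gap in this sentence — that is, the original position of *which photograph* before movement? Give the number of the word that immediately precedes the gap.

11

In situ: The consultant would send which photograph to Ingrid on Friday.
'which photograph' functions as the direct object of 'send'. Fronting leaves a gap immediately after 'send':
The article did not explain which photograph the consultant would send ___ to Ingrid on Friday.
'send' is word 11.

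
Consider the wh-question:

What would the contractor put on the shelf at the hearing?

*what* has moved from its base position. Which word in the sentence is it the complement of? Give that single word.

In situ: The contractor would put what on the shelf at the hearing.
The filler 'what' is interpreted as the direct object of 'put'. Wh-movement fronts it, leaving a gap right after 'put':
What would the contractor put ___ on the shelf at the hearing?

put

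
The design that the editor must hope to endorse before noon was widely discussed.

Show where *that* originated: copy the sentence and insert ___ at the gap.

The design that the editor must hope to endorse ___ before noon was widely discussed.

The filler 'that' is interpreted as the direct object of 'endorse'. The gap is right after 'endorse'.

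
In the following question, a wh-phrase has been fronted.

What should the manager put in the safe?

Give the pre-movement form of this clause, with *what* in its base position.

The manager should put what in the safe.

'what' functions as the direct object of 'put'. It moves to the left edge, and the trace sits right after 'put':
What should the manager put ___ in the safe?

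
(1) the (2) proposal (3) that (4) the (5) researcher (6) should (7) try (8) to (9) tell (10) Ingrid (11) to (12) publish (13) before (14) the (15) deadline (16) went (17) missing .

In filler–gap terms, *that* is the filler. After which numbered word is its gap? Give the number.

'that' functions as the direct object of 'publish'. Fronting leaves a gap immediately after 'publish':
The proposal that the researcher should try to tell Ingrid to publish ___ before the deadline went missing.
'publish' is word 12.

12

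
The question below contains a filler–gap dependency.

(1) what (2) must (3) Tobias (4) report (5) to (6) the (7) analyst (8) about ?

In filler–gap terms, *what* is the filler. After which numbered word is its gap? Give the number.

8

Before movement: Tobias must report to the analyst about what.
The filler 'what' is interpreted as the object of the preposition 'about'. Fronting leaves a gap immediately after 'about':
What must Tobias report to the analyst about ___?
'about' is word 8.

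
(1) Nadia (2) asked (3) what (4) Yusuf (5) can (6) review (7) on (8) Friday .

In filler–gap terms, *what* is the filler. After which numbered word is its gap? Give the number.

Underlying clause: Yusuf can review what on Friday.
'what' is the direct object of 'review'. It moves to the left edge, and the trace sits right after 'review':
Nadia asked what Yusuf can review ___ on Friday.
'review' is word 6.

6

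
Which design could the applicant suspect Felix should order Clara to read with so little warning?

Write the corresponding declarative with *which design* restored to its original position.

'which design' is the direct object of 'read'. It moves to the left edge, and the trace sits right after 'read':
Which design could the applicant suspect Felix should order Clara to read ___ with so little warning?

The applicant could suspect Felix should order Clara to read which design with so little warning.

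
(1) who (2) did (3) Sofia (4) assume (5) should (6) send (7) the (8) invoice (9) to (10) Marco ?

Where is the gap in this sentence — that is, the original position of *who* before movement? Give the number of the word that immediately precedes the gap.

Underlying clause: Sofia did assume who should send the invoice to Marco.
'who' functions as the subject of the clause embedded under 'assume'. It moves to the left edge, and the trace sits right after 'assume':
Who did Sofia assume ___ should send the invoice to Marco?
'assume' is word 4.

4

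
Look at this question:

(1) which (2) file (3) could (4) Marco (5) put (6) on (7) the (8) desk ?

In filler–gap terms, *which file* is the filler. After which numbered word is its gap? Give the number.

In situ: Marco could put which file on the desk.
'which file' functions as the direct object of 'put'. It moves to the left edge, and the trace sits right after 'put':
Which file could Marco put ___ on the desk?
'put' is word 5.

5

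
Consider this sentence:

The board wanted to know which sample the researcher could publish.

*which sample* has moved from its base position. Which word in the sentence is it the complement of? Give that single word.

publish

In situ: The researcher could publish which sample.
'which sample' functions as the direct object of 'publish'. Fronting leaves a gap immediately after 'publish':
The board wanted to know which sample the researcher could publish ___.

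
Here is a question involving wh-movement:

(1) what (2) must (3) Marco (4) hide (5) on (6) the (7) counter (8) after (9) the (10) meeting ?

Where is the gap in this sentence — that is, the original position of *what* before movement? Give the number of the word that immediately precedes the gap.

Pre-movement form: Marco must hide what on the counter after the meeting.
'what' functions as the direct object of 'hide'. It moves to the left edge, and the trace sits right after 'hide':
What must Marco hide ___ on the counter after the meeting?
'hide' is word 4.

4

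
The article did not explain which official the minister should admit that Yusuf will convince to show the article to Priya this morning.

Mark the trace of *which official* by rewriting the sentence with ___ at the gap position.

The article did not explain which official the minister should admit that Yusuf will convince ___ to show the article to Priya this morning.

Before movement: The minister should admit that Yusuf will convince which official to show the article to Priya this morning.
The filler 'which official' is interpreted as the direct object of 'convince'. The gap is right after 'convince'.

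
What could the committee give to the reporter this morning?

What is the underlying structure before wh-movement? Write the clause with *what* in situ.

The committee could give what to the reporter this morning.

'what' functions as the direct object of 'give'. It moves to the left edge, and the trace sits right after 'give':
What could the committee give ___ to the reporter this morning?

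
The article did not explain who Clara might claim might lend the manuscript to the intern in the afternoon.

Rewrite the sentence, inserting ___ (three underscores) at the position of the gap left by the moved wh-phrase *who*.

The article did not explain who Clara might claim ___ might lend the manuscript to the intern in the afternoon.

Before movement: Clara might claim who might lend the manuscript to the intern in the afternoon.
The filler 'who' is interpreted as the subject of the clause embedded under 'claim'. The gap is right after 'claim'.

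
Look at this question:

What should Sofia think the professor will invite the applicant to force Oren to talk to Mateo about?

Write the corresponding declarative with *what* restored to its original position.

Sofia should think the professor will invite the applicant to force Oren to talk to Mateo about what.

The filler 'what' is interpreted as the object of the preposition 'about'. Fronting leaves a gap immediately after 'about':
What should Sofia think the professor will invite the applicant to force Oren to talk to Mateo about ___?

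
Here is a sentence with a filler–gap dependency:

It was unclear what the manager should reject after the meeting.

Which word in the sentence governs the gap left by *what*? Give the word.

reject

Before movement: The manager should reject what after the meeting.
The filler 'what' is interpreted as the direct object of 'reject'. Fronting leaves a gap immediately after 'reject':
It was unclear what the manager should reject ___ after the meeting.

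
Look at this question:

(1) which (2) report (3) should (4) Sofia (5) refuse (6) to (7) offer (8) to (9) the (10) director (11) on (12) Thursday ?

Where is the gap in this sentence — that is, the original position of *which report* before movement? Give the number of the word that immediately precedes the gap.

In situ: Sofia should refuse to offer which report to the director on Thursday.
'which report' is the direct object of 'offer'. Wh-movement fronts it, leaving a gap right after 'offer':
Which report should Sofia refuse to offer ___ to the director on Thursday?
'offer' is word 7.

7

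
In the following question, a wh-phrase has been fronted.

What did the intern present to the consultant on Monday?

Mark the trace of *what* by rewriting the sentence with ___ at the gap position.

What did the intern present ___ to the consultant on Monday?

Pre-movement form: The intern did present what to the consultant on Monday.
'what' functions as the direct object of 'present'. The gap is right after 'present'.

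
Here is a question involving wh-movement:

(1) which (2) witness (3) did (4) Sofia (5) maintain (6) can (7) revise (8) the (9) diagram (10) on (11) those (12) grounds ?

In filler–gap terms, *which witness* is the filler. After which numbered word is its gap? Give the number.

Pre-movement form: Sofia did maintain which witness can revise the diagram on those grounds.
The filler 'which witness' is interpreted as the subject of the clause embedded under 'maintain'. It moves to the left edge, and the trace sits right after 'maintain':
Which witness did Sofia maintain ___ can revise the diagram on those grounds?
'maintain' is word 5.

5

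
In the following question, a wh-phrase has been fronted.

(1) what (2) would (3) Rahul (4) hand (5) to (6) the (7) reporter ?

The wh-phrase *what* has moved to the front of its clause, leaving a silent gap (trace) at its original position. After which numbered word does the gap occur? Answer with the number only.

Pre-movement form: Rahul would hand what to the reporter.
The filler 'what' is interpreted as the direct object of 'hand'. Fronting leaves a gap immediately after 'hand':
What would Rahul hand ___ to the reporter?
'hand' is word 4.

4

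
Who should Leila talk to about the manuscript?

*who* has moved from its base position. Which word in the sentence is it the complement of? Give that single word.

to

In situ: Leila should talk to who about the manuscript.
'who' is the object of the preposition 'to'. Wh-movement fronts it, leaving a gap right after 'to':
Who should Leila talk to ___ about the manuscript?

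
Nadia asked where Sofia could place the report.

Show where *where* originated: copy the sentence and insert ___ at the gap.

Pre-movement form: Sofia could place the report where.
'where' functions as the locative complement of 'place'. The gap is right after 'report'.

Nadia asked where Sofia could place the report ___.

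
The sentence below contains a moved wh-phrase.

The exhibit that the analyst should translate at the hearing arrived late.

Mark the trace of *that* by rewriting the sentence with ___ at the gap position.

The exhibit that the analyst should translate ___ at the hearing arrived late.

'that' functions as the direct object of 'translate'. The gap is right after 'translate'.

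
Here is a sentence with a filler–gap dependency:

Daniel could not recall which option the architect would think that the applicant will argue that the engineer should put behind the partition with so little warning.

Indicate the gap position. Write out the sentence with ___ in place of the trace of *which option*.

In situ: The architect would think that the applicant will argue that the engineer should put which option behind the partition with so little warning.
The filler 'which option' is interpreted as the direct object of 'put'. The gap is right after 'put'.

Daniel could not recall which option the architect would think that the applicant will argue that the engineer should put ___ behind the partition with so little warning.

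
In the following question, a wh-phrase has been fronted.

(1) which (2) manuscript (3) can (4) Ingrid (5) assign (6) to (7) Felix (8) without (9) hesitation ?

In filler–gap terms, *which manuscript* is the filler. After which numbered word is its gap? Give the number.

Pre-movement form: Ingrid can assign which manuscript to Felix without hesitation.
'which manuscript' is the direct object of 'assign'. Fronting leaves a gap immediately after 'assign':
Which manuscript can Ingrid assign ___ to Felix without hesitation?
'assign' is word 5.

5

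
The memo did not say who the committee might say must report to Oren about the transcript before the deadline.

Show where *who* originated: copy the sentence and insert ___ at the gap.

Underlying clause: The committee might say who must report to Oren about the transcript before the deadline.
The filler 'who' is interpreted as the subject of the clause embedded under 'say'. The gap is right after 'say'.

The memo did not say who the committee might say ___ must report to Oren about the transcript before the deadline.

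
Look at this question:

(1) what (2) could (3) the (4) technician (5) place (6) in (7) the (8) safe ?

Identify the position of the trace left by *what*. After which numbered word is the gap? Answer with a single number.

Pre-movement form: The technician could place what in the safe.
'what' is the direct object of 'place'. Fronting leaves a gap immediately after 'place':
What could the technician place ___ in the safe?
'place' is word 5.

5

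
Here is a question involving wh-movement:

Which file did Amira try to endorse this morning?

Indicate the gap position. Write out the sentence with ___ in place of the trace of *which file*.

Which file did Amira try to endorse ___ this morning?

Underlying clause: Amira did try to endorse which file this morning.
'which file' functions as the direct object of 'endorse'. The gap is right after 'endorse'.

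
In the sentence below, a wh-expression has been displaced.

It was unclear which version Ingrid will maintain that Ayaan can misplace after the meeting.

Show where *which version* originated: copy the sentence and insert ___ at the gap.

Pre-movement form: Ingrid will maintain that Ayaan can misplace which version after the meeting.
'which version' functions as the direct object of 'misplace'. The gap is right after 'misplace'.

It was unclear which version Ingrid will maintain that Ayaan can misplace ___ after the meeting.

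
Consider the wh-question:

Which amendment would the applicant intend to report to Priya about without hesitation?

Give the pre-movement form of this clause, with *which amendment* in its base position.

'which amendment' is the object of the preposition 'about'. Wh-movement fronts it, leaving a gap right after 'about':
Which amendment would the applicant intend to report to Priya about ___ without hesitation?

The applicant would intend to report to Priya about which amendment without hesitation.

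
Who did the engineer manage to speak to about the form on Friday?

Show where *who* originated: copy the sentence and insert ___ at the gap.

Underlying clause: The engineer did manage to speak to who about the form on Friday.
The filler 'who' is interpreted as the object of the preposition 'to'. The gap is right after 'to'.

Who did the engineer manage to speak to ___ about the form on Friday?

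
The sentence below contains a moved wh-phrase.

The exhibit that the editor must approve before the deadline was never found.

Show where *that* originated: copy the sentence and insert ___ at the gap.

The filler 'that' is interpreted as the direct object of 'approve'. The gap is right after 'approve'.

The exhibit that the editor must approve ___ before the deadline was never found.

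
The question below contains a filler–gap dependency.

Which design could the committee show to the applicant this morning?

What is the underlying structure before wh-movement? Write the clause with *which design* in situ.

'which design' is the direct object of 'show'. Fronting leaves a gap immediately after 'show':
Which design could the committee show ___ to the applicant this morning?

The committee could show which design to the applicant this morning.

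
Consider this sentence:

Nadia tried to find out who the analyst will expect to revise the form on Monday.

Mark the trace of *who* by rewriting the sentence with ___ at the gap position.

Nadia tried to find out who the analyst will expect ___ to revise the form on Monday.

Pre-movement form: The analyst will expect who to revise the form on Monday.
The filler 'who' is interpreted as the direct object of 'expect'. The gap is right after 'expect'.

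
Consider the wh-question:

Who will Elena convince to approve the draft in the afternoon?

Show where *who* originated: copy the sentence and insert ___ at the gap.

Who will Elena convince ___ to approve the draft in the afternoon?

Pre-movement form: Elena will convince who to approve the draft in the afternoon.
'who' functions as the direct object of 'convince'. The gap is right after 'convince'.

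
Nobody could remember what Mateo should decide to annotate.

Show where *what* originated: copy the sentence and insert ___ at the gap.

Nobody could remember what Mateo should decide to annotate ___.

In situ: Mateo should decide to annotate what.
'what' functions as the direct object of 'annotate'. The gap is right after 'annotate'.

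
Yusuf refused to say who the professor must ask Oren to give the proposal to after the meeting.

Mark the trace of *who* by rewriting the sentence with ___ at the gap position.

Yusuf refused to say who the professor must ask Oren to give the proposal to ___ after the meeting.

Underlying clause: The professor must ask Oren to give the proposal to who after the meeting.
'who' is the object of the preposition 'to' (recipient of 'give'). The gap is right after 'to'.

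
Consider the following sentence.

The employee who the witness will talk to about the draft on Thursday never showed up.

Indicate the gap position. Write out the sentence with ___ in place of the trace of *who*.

The filler 'who' is interpreted as the object of the preposition 'to'. The gap is right after 'to'.

The employee who the witness will talk to ___ about the draft on Thursday never showed up.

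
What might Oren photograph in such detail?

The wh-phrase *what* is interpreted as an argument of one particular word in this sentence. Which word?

In situ: Oren might photograph what in such detail.
'what' functions as the direct object of 'photograph'. Fronting leaves a gap immediately after 'photograph':
What might Oren photograph ___ in such detail?

photograph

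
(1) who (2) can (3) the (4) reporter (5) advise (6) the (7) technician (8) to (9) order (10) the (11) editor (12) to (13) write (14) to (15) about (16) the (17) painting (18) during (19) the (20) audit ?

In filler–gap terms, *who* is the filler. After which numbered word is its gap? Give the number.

In situ: The reporter can advise the technician to order the editor to write to who about the painting during the audit.
'who' functions as the object of the preposition 'to'. Wh-movement fronts it, leaving a gap right after 'to':
Who can the reporter advise the technician to order the editor to write to ___ about the painting during the audit?
'to' is word 14.

14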